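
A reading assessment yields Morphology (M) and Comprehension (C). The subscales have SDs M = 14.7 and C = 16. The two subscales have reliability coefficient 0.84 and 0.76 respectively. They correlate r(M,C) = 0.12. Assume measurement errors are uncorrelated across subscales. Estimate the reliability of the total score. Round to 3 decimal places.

Var(M+C) = 14.7² + 16² + 2·[14.7·16·0.12] = 472.09 + 56.448 = 528.538.
Under uncorrelated errors the observed covariances equal the true-score covariances, so only the own-variance terms attenuate.
True-score variance = [14.7²·0.84 + 16²·0.76] + 56.448 = 376.076 + 56.448 = 432.524.
Reliability = 432.524 / 528.538 = 0.818.

0.818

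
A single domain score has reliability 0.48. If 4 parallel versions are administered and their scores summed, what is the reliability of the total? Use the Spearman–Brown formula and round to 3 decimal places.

ρ_k = kρ / (1 + (k−1)ρ) = 4·0.48 / (1 + 3·0.48) = 1.920 / 2.440 = 0.787.

0.787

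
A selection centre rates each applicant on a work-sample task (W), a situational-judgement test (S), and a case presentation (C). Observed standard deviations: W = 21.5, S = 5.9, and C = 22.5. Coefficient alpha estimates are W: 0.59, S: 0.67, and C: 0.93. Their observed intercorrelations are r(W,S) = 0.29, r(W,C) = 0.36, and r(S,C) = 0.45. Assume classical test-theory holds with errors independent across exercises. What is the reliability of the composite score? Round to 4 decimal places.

0.8469

Var(W+S+C) = 21.5² + 5.9² + 22.5² + 2·[21.5·5.9·0.29 + 21.5·22.5·0.36 + 5.9·22.5·0.45] = 1003.31 + 541.348 = 1544.66.
Because errors are independent across components, Cov(Tᵢ,Tⱼ) = Cov(Xᵢ,Xⱼ); the off-diagonal part of the true-score variance is the same as above.
True-score variance = [21.5²·0.59 + 5.9²·0.67 + 22.5²·0.93] + 541.348 = 766.863 + 541.348 = 1308.21.
Reliability = 1308.21 / 1544.66 = 0.8469.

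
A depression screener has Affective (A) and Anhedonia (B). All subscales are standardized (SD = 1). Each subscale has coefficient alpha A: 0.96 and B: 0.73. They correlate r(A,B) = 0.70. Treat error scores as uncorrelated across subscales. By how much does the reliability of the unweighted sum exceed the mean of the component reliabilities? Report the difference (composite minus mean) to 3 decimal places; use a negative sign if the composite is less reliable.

0.064

Var(sum) = 2 + 1.4 = 3.4; true-score variance = 1.69 + 1.4 = 3.09; composite reliability = 0.9088.
Mean component reliability = 0.8450.
Difference = 0.9088 − 0.8450 = 0.064.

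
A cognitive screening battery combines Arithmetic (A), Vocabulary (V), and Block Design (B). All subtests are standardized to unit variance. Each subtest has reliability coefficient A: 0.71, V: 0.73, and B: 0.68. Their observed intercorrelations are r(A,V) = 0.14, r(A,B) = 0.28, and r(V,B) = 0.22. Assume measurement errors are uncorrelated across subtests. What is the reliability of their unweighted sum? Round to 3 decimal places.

0.794

Var(A+V+B) = 3 + 2·[0.14 + 0.28 + 0.22] = 3 + 1.28 = 4.28.
With uncorrelated errors the cross-covariances are all true-score covariance, so they carry over unchanged; only the diagonal terms shrink to ρᵢσᵢ².
True-score variance = [0.71 + 0.73 + 0.68] + 1.28 = 2.12 + 1.28 = 3.4.
Reliability = 3.4 / 4.28 = 0.794.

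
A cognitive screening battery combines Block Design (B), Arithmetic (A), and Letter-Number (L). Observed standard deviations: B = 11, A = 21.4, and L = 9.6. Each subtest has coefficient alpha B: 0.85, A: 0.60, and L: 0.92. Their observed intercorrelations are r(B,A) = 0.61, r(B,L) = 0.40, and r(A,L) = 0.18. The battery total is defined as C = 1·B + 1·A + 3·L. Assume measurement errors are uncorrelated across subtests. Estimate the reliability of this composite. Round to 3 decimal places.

0.877

Var(C) = 11² + 21.4² + 3²·9.6² + 2·[11·21.4·0.61 + 3·11·9.6·0.40 + 3·21.4·9.6·0.18] = 1408.4 + 762.503 = 2170.9.
Because errors are independent across components, Cov(Tᵢ,Tⱼ) = Cov(Xᵢ,Xⱼ); the off-diagonal part of the true-score variance is the same as above.
True-score variance = [11²·0.85 + 21.4²·0.60 + 3²·9.6²·0.92] + 762.503 = 1140.71 + 762.503 = 1903.21.
Reliability = 1903.21 / 2170.9 = 0.877.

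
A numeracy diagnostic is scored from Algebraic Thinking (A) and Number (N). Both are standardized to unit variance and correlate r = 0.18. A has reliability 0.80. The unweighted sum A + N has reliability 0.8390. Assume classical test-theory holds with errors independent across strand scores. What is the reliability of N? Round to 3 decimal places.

0.820

Var(A+N) = 2 + 2·0.18 = 2.360.
True-score variance = ρ_A + ρ_N + 2·0.18, so 0.8390 = (0.80 + ρ_N + 0.36) / 2.360.
ρ_N = 0.8390·2.360 − 0.80 − 0.36 = 0.820.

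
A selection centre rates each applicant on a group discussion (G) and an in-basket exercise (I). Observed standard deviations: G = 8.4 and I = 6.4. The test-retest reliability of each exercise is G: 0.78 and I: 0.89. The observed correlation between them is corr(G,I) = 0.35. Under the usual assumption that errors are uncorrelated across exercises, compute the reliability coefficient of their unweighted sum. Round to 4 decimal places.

0.8657

Var(G+I) = 8.4² + 6.4² + 2·[8.4·6.4·0.35] = 111.52 + 37.632 = 149.152.
Under uncorrelated errors the observed covariances equal the true-score covariances, so only the own-variance terms attenuate.
True-score variance = [8.4²·0.78 + 6.4²·0.89] + 37.632 = 91.4912 + 37.632 = 129.123.
Reliability = 129.123 / 149.152 = 0.8657.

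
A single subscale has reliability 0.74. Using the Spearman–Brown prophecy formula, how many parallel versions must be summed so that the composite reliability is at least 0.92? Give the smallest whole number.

5

k ≥ ρ*(1−ρ₁)/(ρ₁(1−ρ*)) = 0.92·0.26 / (0.74·0.08) = 4.041.
Smallest integer k = 5.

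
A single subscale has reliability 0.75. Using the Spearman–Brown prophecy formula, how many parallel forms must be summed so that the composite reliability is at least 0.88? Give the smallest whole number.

k ≥ ρ*(1−ρ₁)/(ρ₁(1−ρ*)) = 0.88·0.25 / (0.75·0.12) = 2.444.
Smallest integer k = 3.

3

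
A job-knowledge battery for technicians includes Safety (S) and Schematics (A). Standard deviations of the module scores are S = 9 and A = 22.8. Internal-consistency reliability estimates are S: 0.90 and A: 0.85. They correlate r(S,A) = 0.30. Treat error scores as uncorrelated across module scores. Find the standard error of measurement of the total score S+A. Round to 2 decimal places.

9.28

Var(total) = 600.84 + 123.12 = 723.96.
True-score variance = 514.764 + 123.12 = 637.884, so reliability = 0.8811.
Error variance = 723.96 − 637.884 = 86.076; SEM = √86.076 = 9.28.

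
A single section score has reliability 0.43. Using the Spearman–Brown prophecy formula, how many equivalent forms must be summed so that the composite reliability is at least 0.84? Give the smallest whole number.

7

k ≥ ρ*(1−ρ₁)/(ρ₁(1−ρ*)) = 0.84·0.57 / (0.43·0.16) = 6.959.
Smallest integer k = 7.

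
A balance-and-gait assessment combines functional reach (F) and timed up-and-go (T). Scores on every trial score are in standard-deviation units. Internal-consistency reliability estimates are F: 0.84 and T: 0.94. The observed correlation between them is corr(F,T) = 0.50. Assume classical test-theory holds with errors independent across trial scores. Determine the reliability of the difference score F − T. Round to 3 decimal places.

Var(F−T) = 1 + 1 − 2·0.50 = 2 − 1 = 1.
With uncorrelated errors the cross-covariances are all true-score covariance, so they carry over unchanged; only the diagonal terms shrink to ρᵢσᵢ².
True-score variance = [0.84 + 0.94] − 1 = 1.78 − 1 = 0.78.
Reliability = 0.78 / 1 = 0.780.

0.780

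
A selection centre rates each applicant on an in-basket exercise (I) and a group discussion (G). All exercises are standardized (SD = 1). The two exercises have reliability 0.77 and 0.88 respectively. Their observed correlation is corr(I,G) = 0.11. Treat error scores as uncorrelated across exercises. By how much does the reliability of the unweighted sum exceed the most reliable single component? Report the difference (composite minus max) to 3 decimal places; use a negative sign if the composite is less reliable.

-0.038

Var(sum) = 2 + 0.22 = 2.22; true-score variance = 1.65 + 0.22 = 1.87; composite reliability = 0.8423.
Max component reliability = 0.8800.
Difference = 0.8423 − 0.8800 = -0.038.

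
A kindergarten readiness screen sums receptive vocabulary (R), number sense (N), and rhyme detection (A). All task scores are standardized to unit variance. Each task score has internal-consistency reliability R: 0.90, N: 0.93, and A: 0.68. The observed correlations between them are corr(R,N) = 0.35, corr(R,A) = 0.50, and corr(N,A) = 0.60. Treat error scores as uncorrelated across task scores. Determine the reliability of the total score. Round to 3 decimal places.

Var(R+N+A) = 3 + 2·[0.35 + 0.50 + 0.60] = 3 + 2.9 = 5.9.
With uncorrelated errors the cross-covariances are all true-score covariance, so they carry over unchanged; only the diagonal terms shrink to ρᵢσᵢ².
True-score variance = [0.90 + 0.93 + 0.68] + 2.9 = 2.51 + 2.9 = 5.41.
Reliability = 5.41 / 5.9 = 0.917.

0.917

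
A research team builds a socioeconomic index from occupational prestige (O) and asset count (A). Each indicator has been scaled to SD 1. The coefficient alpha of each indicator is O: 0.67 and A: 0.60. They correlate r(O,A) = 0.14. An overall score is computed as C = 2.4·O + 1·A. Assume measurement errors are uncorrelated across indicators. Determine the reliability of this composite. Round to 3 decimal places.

0.690

Var(C) = 2.4² + 1 + 2·[2.4·0.14] = 6.76 + 0.672 = 7.432.
With uncorrelated errors the cross-covariances are all true-score covariance, so they carry over unchanged; only the diagonal terms shrink to ρᵢσᵢ².
True-score variance = [2.4²·0.67 + 0.60] + 0.672 = 4.4592 + 0.672 = 5.1312.
Reliability = 5.1312 / 7.432 = 0.690.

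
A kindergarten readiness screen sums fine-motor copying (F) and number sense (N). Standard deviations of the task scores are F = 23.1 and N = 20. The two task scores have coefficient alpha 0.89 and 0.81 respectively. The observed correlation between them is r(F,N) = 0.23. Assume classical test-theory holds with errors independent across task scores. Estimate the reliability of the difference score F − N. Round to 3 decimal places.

0.813

Var(F−N) = 23.1² + 20² − 2·23.1·20·0.23 = 933.61 − 212.52 = 721.09.
With uncorrelated errors the cross-covariances are all true-score covariance, so they carry over unchanged; only the diagonal terms shrink to ρᵢσᵢ².
True-score variance = [23.1²·0.89 + 20²·0.81] − 212.52 = 798.913 − 212.52 = 586.393.
Reliability = 586.393 / 721.09 = 0.813.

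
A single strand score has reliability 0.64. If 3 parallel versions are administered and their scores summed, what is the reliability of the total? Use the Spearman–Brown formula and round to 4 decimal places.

0.8421

ρ_k = kρ / (1 + (k−1)ρ) = 3·0.64 / (1 + 2·0.64) = 1.920 / 2.280 = 0.8421.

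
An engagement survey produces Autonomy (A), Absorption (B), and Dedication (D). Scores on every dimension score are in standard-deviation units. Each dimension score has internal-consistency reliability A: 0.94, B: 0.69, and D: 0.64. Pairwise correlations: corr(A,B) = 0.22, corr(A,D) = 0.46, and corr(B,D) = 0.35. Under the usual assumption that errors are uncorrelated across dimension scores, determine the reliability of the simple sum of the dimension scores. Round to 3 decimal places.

Var(A+B+D) = 3 + 2·[0.22 + 0.46 + 0.35] = 3 + 2.06 = 5.06.
Because errors are independent across components, Cov(Tᵢ,Tⱼ) = Cov(Xᵢ,Xⱼ); the off-diagonal part of the true-score variance is the same as above.
True-score variance = [0.94 + 0.69 + 0.64] + 2.06 = 2.27 + 2.06 = 4.33.
Reliability = 4.33 / 5.06 = 0.856.

0.856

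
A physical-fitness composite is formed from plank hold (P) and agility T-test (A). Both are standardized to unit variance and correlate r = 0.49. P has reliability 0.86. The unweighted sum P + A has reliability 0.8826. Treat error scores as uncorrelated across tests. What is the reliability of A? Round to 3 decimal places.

0.790

Var(P+A) = 2 + 2·0.49 = 2.980.
True-score variance = ρ_P + ρ_A + 2·0.49, so 0.8826 = (0.86 + ρ_A + 0.98) / 2.980.
ρ_A = 0.8826·2.980 − 0.86 − 0.98 = 0.790.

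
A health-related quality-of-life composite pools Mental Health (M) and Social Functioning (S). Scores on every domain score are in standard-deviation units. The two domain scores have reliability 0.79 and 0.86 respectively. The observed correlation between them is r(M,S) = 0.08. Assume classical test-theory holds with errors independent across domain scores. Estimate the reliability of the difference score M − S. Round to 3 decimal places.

Var(M−S) = 1 + 1 − 2·0.08 = 2 − 0.16 = 1.84.
Under uncorrelated errors the observed covariances equal the true-score covariances, so only the own-variance terms attenuate.
True-score variance = [0.79 + 0.86] − 0.16 = 1.65 − 0.16 = 1.49.
Reliability = 1.49 / 1.84 = 0.810.

0.810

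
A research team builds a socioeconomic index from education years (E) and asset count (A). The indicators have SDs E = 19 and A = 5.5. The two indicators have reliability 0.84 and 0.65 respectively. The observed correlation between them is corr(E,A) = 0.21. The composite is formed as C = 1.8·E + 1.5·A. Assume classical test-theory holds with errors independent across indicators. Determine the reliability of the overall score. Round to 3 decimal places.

Var(C) = 1.8²·19² + 1.5²·5.5² + 2·[2.7·19·5.5·0.21] = 1237.7 + 118.503 = 1356.21.
Because errors are independent across components, Cov(Tᵢ,Tⱼ) = Cov(Xᵢ,Xⱼ); the off-diagonal part of the true-score variance is the same as above.
True-score variance = [1.8²·19²·0.84 + 1.5²·5.5²·0.65] + 118.503 = 1026.74 + 118.503 = 1145.24.
Reliability = 1145.24 / 1356.21 = 0.844.

0.844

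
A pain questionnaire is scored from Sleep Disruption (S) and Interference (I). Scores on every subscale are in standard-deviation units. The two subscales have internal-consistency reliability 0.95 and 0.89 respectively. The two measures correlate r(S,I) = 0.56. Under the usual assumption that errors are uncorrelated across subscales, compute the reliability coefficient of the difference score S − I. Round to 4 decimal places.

0.8182

Var(S−I) = 1 + 1 − 2·0.56 = 2 − 1.12 = 0.88.
With uncorrelated errors the cross-covariances are all true-score covariance, so they carry over unchanged; only the diagonal terms shrink to ρᵢσᵢ².
True-score variance = [0.95 + 0.89] − 1.12 = 1.84 − 1.12 = 0.72.
Reliability = 0.72 / 0.88 = 0.8182.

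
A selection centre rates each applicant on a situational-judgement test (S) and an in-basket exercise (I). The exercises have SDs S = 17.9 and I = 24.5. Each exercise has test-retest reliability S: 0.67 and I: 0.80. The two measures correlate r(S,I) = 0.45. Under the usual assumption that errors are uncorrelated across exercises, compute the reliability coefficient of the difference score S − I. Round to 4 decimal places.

0.5707

Var(S−I) = 17.9² + 24.5² − 2·17.9·24.5·0.45 = 920.66 − 394.695 = 525.965.
Because errors are independent across components, Cov(Tᵢ,Tⱼ) = Cov(Xᵢ,Xⱼ); the off-diagonal part of the true-score variance is the same as above.
True-score variance = [17.9²·0.67 + 24.5²·0.80] − 394.695 = 694.875 − 394.695 = 300.18.
Reliability = 300.18 / 525.965 = 0.5707.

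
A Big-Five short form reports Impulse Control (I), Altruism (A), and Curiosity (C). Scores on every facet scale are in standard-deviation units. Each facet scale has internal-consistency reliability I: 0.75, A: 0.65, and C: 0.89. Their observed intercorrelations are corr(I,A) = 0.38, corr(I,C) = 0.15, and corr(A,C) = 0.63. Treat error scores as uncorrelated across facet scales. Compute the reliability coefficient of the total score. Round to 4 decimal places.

0.8665

Var(I+A+C) = 3 + 2·[0.38 + 0.15 + 0.63] = 3 + 2.32 = 5.32.
With uncorrelated errors the cross-covariances are all true-score covariance, so they carry over unchanged; only the diagonal terms shrink to ρᵢσᵢ².
True-score variance = [0.75 + 0.65 + 0.89] + 2.32 = 2.29 + 2.32 = 4.61.
Reliability = 4.61 / 5.32 = 0.8665.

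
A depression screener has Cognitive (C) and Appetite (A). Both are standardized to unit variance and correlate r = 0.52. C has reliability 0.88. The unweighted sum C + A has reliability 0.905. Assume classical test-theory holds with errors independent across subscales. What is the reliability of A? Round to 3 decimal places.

0.831

Var(C+A) = 2 + 2·0.52 = 3.040.
True-score variance = ρ_C + ρ_A + 2·0.52, so 0.905 = (0.88 + ρ_A + 1.04) / 3.040.
ρ_A = 0.905·3.040 − 0.88 − 1.04 = 0.831.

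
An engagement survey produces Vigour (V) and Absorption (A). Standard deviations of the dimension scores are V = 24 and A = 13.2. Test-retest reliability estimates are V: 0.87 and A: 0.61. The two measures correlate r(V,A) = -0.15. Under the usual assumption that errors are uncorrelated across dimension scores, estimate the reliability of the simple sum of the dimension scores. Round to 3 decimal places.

Var(V+A) = 24² + 13.2² + 2·[24·13.2·(-0.15)] = 750.24 − 95.04 = 655.2.
With uncorrelated errors the cross-covariances are all true-score covariance, so they carry over unchanged; only the diagonal terms shrink to ρᵢσᵢ².
True-score variance = [24²·0.87 + 13.2²·0.61] − 95.04 = 607.406 − 95.04 = 512.366.
Reliability = 512.366 / 655.2 = 0.782.

0.782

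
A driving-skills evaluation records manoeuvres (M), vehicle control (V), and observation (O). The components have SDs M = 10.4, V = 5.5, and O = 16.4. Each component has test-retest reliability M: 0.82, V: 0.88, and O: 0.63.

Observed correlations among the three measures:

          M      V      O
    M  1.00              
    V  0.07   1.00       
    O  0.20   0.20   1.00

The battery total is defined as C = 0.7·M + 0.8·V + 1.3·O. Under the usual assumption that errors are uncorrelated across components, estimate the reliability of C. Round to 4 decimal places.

Var(C) = 0.7²·10.4² + 0.8²·5.5² + 1.3²·16.4² + 2·[0.56·10.4·5.5·0.07 + 0.91·10.4·16.4·0.20 + 1.04·5.5·16.4·0.20] = 526.901 + 104.092 = 630.992.
Under uncorrelated errors the observed covariances equal the true-score covariances, so only the own-variance terms attenuate.
True-score variance = [0.7²·10.4²·0.82 + 0.8²·5.5²·0.88 + 1.3²·16.4²·0.63] + 104.092 = 346.857 + 104.092 = 450.949.
Reliability = 450.949 / 630.992 = 0.7147.

0.7147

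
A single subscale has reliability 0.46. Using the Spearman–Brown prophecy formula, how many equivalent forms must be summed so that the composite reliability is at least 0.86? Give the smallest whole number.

k ≥ ρ*(1−ρ₁)/(ρ₁(1−ρ*)) = 0.86·0.54 / (0.46·0.14) = 7.211.
Smallest integer k = 8.

8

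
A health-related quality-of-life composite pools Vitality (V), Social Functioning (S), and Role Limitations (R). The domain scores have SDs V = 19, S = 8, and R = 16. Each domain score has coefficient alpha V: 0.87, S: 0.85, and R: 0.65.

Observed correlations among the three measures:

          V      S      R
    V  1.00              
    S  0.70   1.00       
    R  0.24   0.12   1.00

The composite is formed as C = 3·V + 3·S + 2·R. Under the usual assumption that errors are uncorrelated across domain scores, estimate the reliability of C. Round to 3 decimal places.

Var(C) = 3²·19² + 3²·8² + 2²·16² + 2·[9·19·8·0.70 + 6·19·16·0.24 + 6·8·16·0.12] = 4849 + 2975.04 = 7824.04.
Because errors are independent across components, Cov(Tᵢ,Tⱼ) = Cov(Xᵢ,Xⱼ); the off-diagonal part of the true-score variance is the same as above.
True-score variance = [3²·19²·0.87 + 3²·8²·0.85 + 2²·16²·0.65] + 2975.04 = 3981.83 + 2975.04 = 6956.87.
Reliability = 6956.87 / 7824.04 = 0.889.

0.889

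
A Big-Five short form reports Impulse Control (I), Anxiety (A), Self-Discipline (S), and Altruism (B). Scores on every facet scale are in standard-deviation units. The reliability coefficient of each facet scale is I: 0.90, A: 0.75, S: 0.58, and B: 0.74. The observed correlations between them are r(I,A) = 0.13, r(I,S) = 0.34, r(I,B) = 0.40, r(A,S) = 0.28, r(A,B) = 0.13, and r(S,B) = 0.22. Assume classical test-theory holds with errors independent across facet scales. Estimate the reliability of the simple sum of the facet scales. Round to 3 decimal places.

0.853

Var(I+A+S+B) = 4 + 2·[0.13 + 0.34 + 0.40 + 0.28 + 0.13 + 0.22] = 4 + 3 = 7.
With uncorrelated errors the cross-covariances are all true-score covariance, so they carry over unchanged; only the diagonal terms shrink to ρᵢσᵢ².
True-score variance = [0.90 + 0.75 + 0.58 + 0.74] + 3 = 2.97 + 3 = 5.97.
Reliability = 5.97 / 7 = 0.853.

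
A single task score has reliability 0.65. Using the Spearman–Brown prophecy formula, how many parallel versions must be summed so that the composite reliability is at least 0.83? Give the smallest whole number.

3

k ≥ ρ*(1−ρ₁)/(ρ₁(1−ρ*)) = 0.83·0.35 / (0.65·0.17) = 2.629.
Smallest integer k = 3.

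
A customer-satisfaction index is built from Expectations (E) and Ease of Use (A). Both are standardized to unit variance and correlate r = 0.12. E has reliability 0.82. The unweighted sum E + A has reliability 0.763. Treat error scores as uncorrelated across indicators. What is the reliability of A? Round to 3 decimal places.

0.649

Var(E+A) = 2 + 2·0.12 = 2.240.
True-score variance = ρ_E + ρ_A + 2·0.12, so 0.763 = (0.82 + ρ_A + 0.24) / 2.240.
ρ_A = 0.763·2.240 − 0.82 − 0.24 = 0.649.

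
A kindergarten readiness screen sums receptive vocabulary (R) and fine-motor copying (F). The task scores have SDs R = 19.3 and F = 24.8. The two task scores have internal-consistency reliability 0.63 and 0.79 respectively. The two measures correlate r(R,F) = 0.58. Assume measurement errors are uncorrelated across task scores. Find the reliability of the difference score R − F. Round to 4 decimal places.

0.3824

Var(R−F) = 19.3² + 24.8² − 2·19.3·24.8·0.58 = 987.53 − 555.222 = 432.308.
Under uncorrelated errors the observed covariances equal the true-score covariances, so only the own-variance terms attenuate.
True-score variance = [19.3²·0.63 + 24.8²·0.79] − 555.222 = 720.55 − 555.222 = 165.328.
Reliability = 165.328 / 432.308 = 0.3824.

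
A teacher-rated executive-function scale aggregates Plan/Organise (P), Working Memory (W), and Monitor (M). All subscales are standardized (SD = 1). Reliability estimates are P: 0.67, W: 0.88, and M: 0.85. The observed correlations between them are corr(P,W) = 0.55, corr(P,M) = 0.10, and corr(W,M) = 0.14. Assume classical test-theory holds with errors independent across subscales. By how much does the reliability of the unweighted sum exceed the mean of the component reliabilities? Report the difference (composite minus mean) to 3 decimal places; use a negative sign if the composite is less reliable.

Var(sum) = 3 + 1.58 = 4.58; true-score variance = 2.4 + 1.58 = 3.98; composite reliability = 0.8690.
Mean component reliability = 0.8000.
Difference = 0.8690 − 0.8000 = 0.069.

0.069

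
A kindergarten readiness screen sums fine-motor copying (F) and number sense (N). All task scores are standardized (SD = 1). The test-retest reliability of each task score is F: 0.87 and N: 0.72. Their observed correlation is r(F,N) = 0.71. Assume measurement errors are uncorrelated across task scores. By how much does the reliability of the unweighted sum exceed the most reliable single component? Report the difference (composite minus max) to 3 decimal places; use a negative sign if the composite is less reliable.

0.010

Var(sum) = 2 + 1.42 = 3.42; true-score variance = 1.59 + 1.42 = 3.01; composite reliability = 0.8801.
Max component reliability = 0.8700.
Difference = 0.8801 − 0.8700 = 0.010.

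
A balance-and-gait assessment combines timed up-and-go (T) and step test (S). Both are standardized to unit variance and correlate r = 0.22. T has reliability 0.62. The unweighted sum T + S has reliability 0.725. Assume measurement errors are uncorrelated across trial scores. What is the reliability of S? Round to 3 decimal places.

0.709

Var(T+S) = 2 + 2·0.22 = 2.440.
True-score variance = ρ_T + ρ_S + 2·0.22, so 0.725 = (0.62 + ρ_S + 0.44) / 2.440.
ρ_S = 0.725·2.440 − 0.62 − 0.44 = 0.709.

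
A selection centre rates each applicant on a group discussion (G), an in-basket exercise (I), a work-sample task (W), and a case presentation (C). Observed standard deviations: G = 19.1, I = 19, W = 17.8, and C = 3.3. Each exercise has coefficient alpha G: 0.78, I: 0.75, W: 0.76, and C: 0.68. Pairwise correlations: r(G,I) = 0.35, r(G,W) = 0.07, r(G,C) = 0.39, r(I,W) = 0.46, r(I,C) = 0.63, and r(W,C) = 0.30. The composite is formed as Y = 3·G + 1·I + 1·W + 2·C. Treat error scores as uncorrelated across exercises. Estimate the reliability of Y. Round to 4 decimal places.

Var(Y) = 3²·19.1² + 19² + 17.8² + 2²·3.3² + 2·[3·19.1·19·0.35 + 3·19.1·17.8·0.07 + 6·19.1·3.3·0.39 + 19·17.8·0.46 + 2·19·3.3·0.63 + 2·17.8·3.3·0.30] = 4004.69 + 1739.5 = 5744.19.
With uncorrelated errors the cross-covariances are all true-score covariance, so they carry over unchanged; only the diagonal terms shrink to ρᵢσᵢ².
True-score variance = [3²·19.1²·0.78 + 19²·0.75 + 17.8²·0.76 + 2²·3.3²·0.68] + 1739.5 = 3102.14 + 1739.5 = 4841.63.
Reliability = 4841.63 / 5744.19 = 0.8429.

0.8429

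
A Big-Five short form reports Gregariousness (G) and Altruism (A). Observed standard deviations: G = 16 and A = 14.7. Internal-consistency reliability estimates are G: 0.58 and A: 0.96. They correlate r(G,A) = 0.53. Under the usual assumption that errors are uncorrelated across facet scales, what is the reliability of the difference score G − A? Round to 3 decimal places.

0.479

Var(G−A) = 16² + 14.7² − 2·16·14.7·0.53 = 472.09 − 249.312 = 222.778.
Because errors are independent across components, Cov(Tᵢ,Tⱼ) = Cov(Xᵢ,Xⱼ); the off-diagonal part of the true-score variance is the same as above.
True-score variance = [16²·0.58 + 14.7²·0.96] − 249.312 = 355.926 − 249.312 = 106.614.
Reliability = 106.614 / 222.778 = 0.479.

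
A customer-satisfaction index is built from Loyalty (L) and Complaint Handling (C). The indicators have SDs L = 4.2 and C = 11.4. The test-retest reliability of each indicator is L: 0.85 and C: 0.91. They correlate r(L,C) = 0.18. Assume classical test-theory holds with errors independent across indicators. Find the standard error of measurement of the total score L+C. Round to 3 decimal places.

Var(total) = 147.6 + 17.2368 = 164.837.
True-score variance = 133.258 + 17.2368 = 150.494, so reliability = 0.9130.
Error variance = 164.837 − 150.494 = 14.3424; SEM = √14.3424 = 3.787.

3.787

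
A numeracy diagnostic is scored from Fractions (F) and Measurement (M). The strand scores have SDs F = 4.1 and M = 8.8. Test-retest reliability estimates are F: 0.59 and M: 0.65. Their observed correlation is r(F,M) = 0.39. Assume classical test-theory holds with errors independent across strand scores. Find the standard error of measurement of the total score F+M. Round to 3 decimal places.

Var(total) = 94.25 + 28.1424 = 122.392.
True-score variance = 60.2539 + 28.1424 = 88.3963, so reliability = 0.7222.
Error variance = 122.392 − 88.3963 = 33.9961; SEM = √33.9961 = 5.831.

5.831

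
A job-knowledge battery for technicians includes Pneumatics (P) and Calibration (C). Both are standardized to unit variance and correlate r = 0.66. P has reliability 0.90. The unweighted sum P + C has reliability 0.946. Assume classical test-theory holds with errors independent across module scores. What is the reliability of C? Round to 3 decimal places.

Var(P+C) = 2 + 2·0.66 = 3.320.
True-score variance = ρ_P + ρ_C + 2·0.66, so 0.946 = (0.90 + ρ_C + 1.32) / 3.320.
ρ_C = 0.946·3.320 − 0.90 − 1.32 = 0.921.

0.921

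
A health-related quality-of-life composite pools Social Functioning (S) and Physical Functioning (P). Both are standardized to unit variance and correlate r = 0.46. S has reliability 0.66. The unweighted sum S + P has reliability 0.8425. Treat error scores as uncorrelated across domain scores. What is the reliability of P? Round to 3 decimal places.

0.880

Var(S+P) = 2 + 2·0.46 = 2.920.
True-score variance = ρ_S + ρ_P + 2·0.46, so 0.8425 = (0.66 + ρ_P + 0.92) / 2.920.
ρ_P = 0.8425·2.920 − 0.66 − 0.92 = 0.880.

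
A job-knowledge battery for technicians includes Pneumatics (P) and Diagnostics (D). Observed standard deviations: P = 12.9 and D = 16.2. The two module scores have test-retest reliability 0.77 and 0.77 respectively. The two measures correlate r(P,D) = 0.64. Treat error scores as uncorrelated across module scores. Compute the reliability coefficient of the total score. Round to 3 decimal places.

Var(P+D) = 12.9² + 16.2² + 2·[12.9·16.2·0.64] = 428.85 + 267.494 = 696.344.
Because errors are independent across components, Cov(Tᵢ,Tⱼ) = Cov(Xᵢ,Xⱼ); the off-diagonal part of the true-score variance is the same as above.
True-score variance = [12.9²·0.77 + 16.2²·0.77] + 267.494 = 330.215 + 267.494 = 597.709.
Reliability = 597.709 / 696.344 = 0.858.

0.858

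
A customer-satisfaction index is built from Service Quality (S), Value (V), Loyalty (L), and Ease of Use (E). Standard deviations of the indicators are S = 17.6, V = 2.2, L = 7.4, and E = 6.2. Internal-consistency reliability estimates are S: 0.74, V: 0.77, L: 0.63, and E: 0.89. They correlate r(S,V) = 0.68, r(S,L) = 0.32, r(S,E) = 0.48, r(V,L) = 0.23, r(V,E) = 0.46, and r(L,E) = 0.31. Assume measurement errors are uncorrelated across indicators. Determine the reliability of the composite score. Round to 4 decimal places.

Var(S+V+L+E) = 17.6² + 2.2² + 7.4² + 6.2² + 2·[17.6·2.2·0.68 + 17.6·7.4·0.32 + 17.6·6.2·0.48 + 2.2·7.4·0.23 + 2.2·6.2·0.46 + 7.4·6.2·0.31] = 407.8 + 289.251 = 697.051.
Because errors are independent across components, Cov(Tᵢ,Tⱼ) = Cov(Xᵢ,Xⱼ); the off-diagonal part of the true-score variance is the same as above.
True-score variance = [17.6²·0.74 + 2.2²·0.77 + 7.4²·0.63 + 6.2²·0.89] + 289.251 = 301.66 + 289.251 = 590.911.
Reliability = 590.911 / 697.051 = 0.8477.

0.8477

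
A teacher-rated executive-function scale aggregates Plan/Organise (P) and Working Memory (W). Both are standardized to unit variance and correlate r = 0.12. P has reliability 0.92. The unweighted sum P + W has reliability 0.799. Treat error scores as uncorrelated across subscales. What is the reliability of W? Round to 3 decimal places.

0.630

Var(P+W) = 2 + 2·0.12 = 2.240.
True-score variance = ρ_P + ρ_W + 2·0.12, so 0.799 = (0.92 + ρ_W + 0.24) / 2.240.
ρ_W = 0.799·2.240 − 0.92 − 0.24 = 0.630.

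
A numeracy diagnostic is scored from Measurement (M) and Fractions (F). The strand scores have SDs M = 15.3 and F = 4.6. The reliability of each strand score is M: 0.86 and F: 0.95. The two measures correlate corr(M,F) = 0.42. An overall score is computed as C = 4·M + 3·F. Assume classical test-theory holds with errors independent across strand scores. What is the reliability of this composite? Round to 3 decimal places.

Var(C) = 4²·15.3² + 3²·4.6² + 2·[12·15.3·4.6·0.42] = 3935.88 + 709.43 = 4645.31.
With uncorrelated errors the cross-covariances are all true-score covariance, so they carry over unchanged; only the diagonal terms shrink to ρᵢσᵢ².
True-score variance = [4²·15.3²·0.86 + 3²·4.6²·0.95] + 709.43 = 3402 + 709.43 = 4111.43.
Reliability = 4111.43 / 4645.31 = 0.885.

0.885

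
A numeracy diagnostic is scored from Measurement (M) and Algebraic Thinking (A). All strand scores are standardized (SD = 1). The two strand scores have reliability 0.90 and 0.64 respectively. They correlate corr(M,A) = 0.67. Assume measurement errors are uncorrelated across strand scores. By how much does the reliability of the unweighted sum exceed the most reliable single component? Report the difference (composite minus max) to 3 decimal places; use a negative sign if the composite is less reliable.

-0.038

Var(sum) = 2 + 1.34 = 3.34; true-score variance = 1.54 + 1.34 = 2.88; composite reliability = 0.8623.
Max component reliability = 0.9000.
Difference = 0.8623 − 0.9000 = -0.038.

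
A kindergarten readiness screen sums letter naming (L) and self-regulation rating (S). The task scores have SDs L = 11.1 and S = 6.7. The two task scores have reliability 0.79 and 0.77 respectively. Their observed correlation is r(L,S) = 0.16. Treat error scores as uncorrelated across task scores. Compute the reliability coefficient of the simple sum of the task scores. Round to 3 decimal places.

0.811

Var(L+S) = 11.1² + 6.7² + 2·[11.1·6.7·0.16] = 168.1 + 23.7984 = 191.898.
With uncorrelated errors the cross-covariances are all true-score covariance, so they carry over unchanged; only the diagonal terms shrink to ρᵢσᵢ².
True-score variance = [11.1²·0.79 + 6.7²·0.77] + 23.7984 = 131.901 + 23.7984 = 155.7.
Reliability = 155.7 / 191.898 = 0.811.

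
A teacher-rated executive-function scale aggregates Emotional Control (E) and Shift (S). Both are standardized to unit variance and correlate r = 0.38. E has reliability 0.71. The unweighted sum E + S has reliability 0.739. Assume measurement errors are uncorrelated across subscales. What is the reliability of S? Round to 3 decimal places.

0.570

Var(E+S) = 2 + 2·0.38 = 2.760.
True-score variance = ρ_E + ρ_S + 2·0.38, so 0.739 = (0.71 + ρ_S + 0.76) / 2.760.
ρ_S = 0.739·2.760 − 0.71 − 0.76 = 0.570.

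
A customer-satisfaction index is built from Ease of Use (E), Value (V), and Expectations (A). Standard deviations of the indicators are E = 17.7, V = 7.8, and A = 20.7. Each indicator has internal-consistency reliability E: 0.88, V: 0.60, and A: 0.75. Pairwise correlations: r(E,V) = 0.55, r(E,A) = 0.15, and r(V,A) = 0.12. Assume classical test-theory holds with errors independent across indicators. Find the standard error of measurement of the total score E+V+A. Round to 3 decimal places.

Var(total) = 802.62 + 300.533 = 1103.15.
True-score variance = 633.567 + 300.533 = 934.1, so reliability = 0.8468.
Error variance = 1103.15 − 934.1 = 169.053; SEM = √169.053 = 13.002.

13.002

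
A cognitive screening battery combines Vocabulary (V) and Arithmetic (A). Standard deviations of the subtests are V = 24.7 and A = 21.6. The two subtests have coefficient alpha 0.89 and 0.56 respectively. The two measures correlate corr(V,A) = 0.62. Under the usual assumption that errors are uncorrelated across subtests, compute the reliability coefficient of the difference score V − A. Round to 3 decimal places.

0.344

Var(V−A) = 24.7² + 21.6² − 2·24.7·21.6·0.62 = 1076.65 − 661.565 = 415.085.
Because errors are independent across components, Cov(Tᵢ,Tⱼ) = Cov(Xᵢ,Xⱼ); the off-diagonal part of the true-score variance is the same as above.
True-score variance = [24.7²·0.89 + 21.6²·0.56] − 661.565 = 804.254 − 661.565 = 142.689.
Reliability = 142.689 / 415.085 = 0.344.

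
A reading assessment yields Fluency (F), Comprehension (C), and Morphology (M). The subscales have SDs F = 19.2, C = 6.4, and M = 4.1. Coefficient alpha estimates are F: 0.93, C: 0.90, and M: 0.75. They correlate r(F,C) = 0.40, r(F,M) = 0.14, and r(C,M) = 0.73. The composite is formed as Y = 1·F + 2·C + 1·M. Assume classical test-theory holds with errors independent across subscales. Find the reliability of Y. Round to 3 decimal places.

Var(Y) = 19.2² + 2²·6.4² + 4.1² + 2·[2·19.2·6.4·0.40 + 19.2·4.1·0.14 + 2·6.4·4.1·0.73] = 549.29 + 295.27 = 844.56.
Because errors are independent across components, Cov(Tᵢ,Tⱼ) = Cov(Xᵢ,Xⱼ); the off-diagonal part of the true-score variance is the same as above.
True-score variance = [19.2²·0.93 + 2²·6.4²·0.90 + 4.1²·0.75] + 295.27 = 502.899 + 295.27 = 798.169.
Reliability = 798.169 / 844.56 = 0.945.

0.945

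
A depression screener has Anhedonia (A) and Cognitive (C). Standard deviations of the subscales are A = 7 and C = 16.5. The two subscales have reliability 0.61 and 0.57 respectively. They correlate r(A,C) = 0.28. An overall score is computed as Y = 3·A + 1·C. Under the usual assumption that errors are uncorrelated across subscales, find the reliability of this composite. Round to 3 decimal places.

0.681

Var(Y) = 3²·7² + 16.5² + 2·[3·7·16.5·0.28] = 713.25 + 194.04 = 907.29.
Under uncorrelated errors the observed covariances equal the true-score covariances, so only the own-variance terms attenuate.
True-score variance = [3²·7²·0.61 + 16.5²·0.57] + 194.04 = 424.192 + 194.04 = 618.233.
Reliability = 618.233 / 907.29 = 0.681.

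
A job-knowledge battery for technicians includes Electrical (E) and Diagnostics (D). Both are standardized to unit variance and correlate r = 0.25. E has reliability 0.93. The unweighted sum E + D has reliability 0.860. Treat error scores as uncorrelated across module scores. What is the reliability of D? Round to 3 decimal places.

0.720

Var(E+D) = 2 + 2·0.25 = 2.500.
True-score variance = ρ_E + ρ_D + 2·0.25, so 0.860 = (0.93 + ρ_D + 0.50) / 2.500.
ρ_D = 0.860·2.500 − 0.93 − 0.50 = 0.720.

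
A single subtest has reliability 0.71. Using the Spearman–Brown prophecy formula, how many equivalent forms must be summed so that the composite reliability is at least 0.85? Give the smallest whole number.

k ≥ ρ*(1−ρ₁)/(ρ₁(1−ρ*)) = 0.85·0.29 / (0.71·0.15) = 2.315.
Smallest integer k = 3.

3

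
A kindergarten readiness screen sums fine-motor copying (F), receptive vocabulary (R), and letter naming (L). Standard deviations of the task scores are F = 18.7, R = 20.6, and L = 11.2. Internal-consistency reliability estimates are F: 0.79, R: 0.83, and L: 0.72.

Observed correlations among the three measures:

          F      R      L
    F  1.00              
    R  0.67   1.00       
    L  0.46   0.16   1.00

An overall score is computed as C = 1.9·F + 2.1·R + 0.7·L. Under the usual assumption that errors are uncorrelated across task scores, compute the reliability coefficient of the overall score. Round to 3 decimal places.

Var(C) = 1.9²·18.7² + 2.1²·20.6² + 0.7²·11.2² + 2·[3.99·18.7·20.6·0.67 + 1.33·18.7·11.2·0.46 + 1.47·20.6·11.2·0.16] = 3195.27 + 2424.42 = 5619.69.
Because errors are independent across components, Cov(Tᵢ,Tⱼ) = Cov(Xᵢ,Xⱼ); the off-diagonal part of the true-score variance is the same as above.
True-score variance = [1.9²·18.7²·0.79 + 2.1²·20.6²·0.83 + 0.7²·11.2²·0.72] + 2424.42 = 2594.82 + 2424.42 = 5019.24.
Reliability = 5019.24 / 5619.69 = 0.893.

0.893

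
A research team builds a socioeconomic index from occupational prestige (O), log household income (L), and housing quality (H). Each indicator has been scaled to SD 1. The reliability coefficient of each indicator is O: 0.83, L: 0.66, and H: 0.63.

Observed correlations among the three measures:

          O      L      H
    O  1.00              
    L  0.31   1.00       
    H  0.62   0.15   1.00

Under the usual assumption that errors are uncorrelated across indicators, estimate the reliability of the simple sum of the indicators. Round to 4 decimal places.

0.8295

Var(O+L+H) = 3 + 2·[0.31 + 0.62 + 0.15] = 3 + 2.16 = 5.16.
Under uncorrelated errors the observed covariances equal the true-score covariances, so only the own-variance terms attenuate.
True-score variance = [0.83 + 0.66 + 0.63] + 2.16 = 2.12 + 2.16 = 4.28.
Reliability = 4.28 / 5.16 = 0.8295.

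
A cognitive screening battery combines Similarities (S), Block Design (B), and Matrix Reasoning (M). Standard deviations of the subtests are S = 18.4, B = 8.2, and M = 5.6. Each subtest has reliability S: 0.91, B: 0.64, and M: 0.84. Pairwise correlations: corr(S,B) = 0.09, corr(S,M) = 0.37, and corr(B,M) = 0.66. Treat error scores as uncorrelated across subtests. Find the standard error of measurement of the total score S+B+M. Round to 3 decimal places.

7.726

Var(total) = 437.16 + 164.022 = 601.182.
True-score variance = 377.466 + 164.022 = 541.488, so reliability = 0.9007.
Error variance = 601.182 − 541.488 = 59.6944; SEM = √59.6944 = 7.726.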